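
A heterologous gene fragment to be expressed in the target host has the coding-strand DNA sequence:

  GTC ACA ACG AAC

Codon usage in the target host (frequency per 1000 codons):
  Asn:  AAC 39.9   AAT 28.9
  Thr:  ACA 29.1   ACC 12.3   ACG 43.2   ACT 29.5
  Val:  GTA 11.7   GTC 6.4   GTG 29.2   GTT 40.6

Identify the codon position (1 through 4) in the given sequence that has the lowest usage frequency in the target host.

1

Codon 1 GTC (Val): 6.4 per 1000.
Codon 2 ACA (Thr): 29.1 per 1000.
Codon 3 ACG (Thr): 43.2 per 1000.
Codon 4 AAC (Asn): 39.9 per 1000.
Lowest frequency is 6.4 at codon 1.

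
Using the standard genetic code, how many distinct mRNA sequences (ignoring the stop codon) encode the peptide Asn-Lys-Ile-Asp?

24

Asn: 2 codons.
Lys: 2 codons.
Ile: 3 codons.
Asp: 2 codons.
2 × 2 × 3 × 2 = 24.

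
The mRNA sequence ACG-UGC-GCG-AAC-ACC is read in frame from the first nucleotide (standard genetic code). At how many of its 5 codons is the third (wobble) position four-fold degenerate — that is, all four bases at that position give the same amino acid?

3

Codon 1 ACG (Thr): third position 4-fold.
Codon 2 UGC (Cys): third position 2-fold.
Codon 3 GCG (Ala): third position 4-fold.
Codon 4 AAC (Asn): third position 2-fold.
Codon 5 ACC (Thr): third position 4-fold.
Four-fold degenerate third positions: 3.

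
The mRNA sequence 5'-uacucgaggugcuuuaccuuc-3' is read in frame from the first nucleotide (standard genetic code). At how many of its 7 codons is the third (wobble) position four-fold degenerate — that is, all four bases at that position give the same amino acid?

Codon 1 UAC (Tyr): third position 2-fold.
Codon 2 UCG (Ser): third position 4-fold.
Codon 3 AGG (Arg): third position 2-fold.
Codon 4 UGC (Cys): third position 2-fold.
Codon 5 UUU (Phe): third position 2-fold.
Codon 6 ACC (Thr): third position 4-fold.
Codon 7 UUC (Phe): third position 2-fold.
Four-fold degenerate third positions: 2.

2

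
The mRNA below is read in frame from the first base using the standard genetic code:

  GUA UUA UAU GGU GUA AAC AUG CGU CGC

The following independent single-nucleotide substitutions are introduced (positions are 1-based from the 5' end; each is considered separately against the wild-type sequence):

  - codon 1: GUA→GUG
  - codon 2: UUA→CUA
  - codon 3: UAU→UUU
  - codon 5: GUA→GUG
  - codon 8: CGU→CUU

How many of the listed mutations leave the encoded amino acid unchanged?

Codon 1: GUA (Val) → GUG (Val) — synonymous.
Codon 2: UUA (Leu) → CUA (Leu) — synonymous.
Codon 3: UAU (Tyr) → UUU (Phe) — missense.
Codon 5: GUA (Val) → GUG (Val) — synonymous.
Codon 8: CGU (Arg) → CUU (Leu) — missense.
Synonymous: 3 of 5.

3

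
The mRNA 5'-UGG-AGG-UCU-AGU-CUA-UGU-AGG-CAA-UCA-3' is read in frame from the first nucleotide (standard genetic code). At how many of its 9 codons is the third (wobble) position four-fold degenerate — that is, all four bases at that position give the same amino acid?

Codon 1 UGG (Trp): third position 1-fold.
Codon 2 AGG (Arg): third position 2-fold.
Codon 3 UCU (Ser): third position 4-fold.
Codon 4 AGU (Ser): third position 2-fold.
Codon 5 CUA (Leu): third position 4-fold.
Codon 6 UGU (Cys): third position 2-fold.
Codon 7 AGG (Arg): third position 2-fold.
Codon 8 CAA (Gln): third position 2-fold.
Codon 9 UCA (Ser): third position 4-fold.
Four-fold degenerate third positions: 3.

3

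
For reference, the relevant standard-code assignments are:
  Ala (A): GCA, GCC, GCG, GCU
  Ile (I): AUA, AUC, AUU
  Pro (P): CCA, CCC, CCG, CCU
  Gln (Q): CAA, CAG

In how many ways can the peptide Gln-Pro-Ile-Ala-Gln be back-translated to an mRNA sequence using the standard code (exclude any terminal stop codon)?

192

Gln: 2 codons.
Pro: 4 codons.
Ile: 3 codons.
Ala: 4 codons.
Gln: 2 codons.
2 × 4 × 3 × 4 × 2 = 192.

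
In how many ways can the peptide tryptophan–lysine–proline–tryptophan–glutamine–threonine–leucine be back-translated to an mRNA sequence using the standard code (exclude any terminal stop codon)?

Trp: 1 codon.
Lys: 2 codons.
Pro: 4 codons.
Trp: 1 codon.
Gln: 2 codons.
Thr: 4 codons.
Leu: 6 codons.
1 × 2 × 4 × 1 × 2 × 4 × 6 = 384.

384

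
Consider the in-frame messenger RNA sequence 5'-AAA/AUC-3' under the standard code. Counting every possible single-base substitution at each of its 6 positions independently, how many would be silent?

Codon 1 (AAA, Lys): 1 synonymous substitution.
Codon 2 (AUC, Ile): 2 synonymous substitutions.
Total: 1 + 2 = 3.

3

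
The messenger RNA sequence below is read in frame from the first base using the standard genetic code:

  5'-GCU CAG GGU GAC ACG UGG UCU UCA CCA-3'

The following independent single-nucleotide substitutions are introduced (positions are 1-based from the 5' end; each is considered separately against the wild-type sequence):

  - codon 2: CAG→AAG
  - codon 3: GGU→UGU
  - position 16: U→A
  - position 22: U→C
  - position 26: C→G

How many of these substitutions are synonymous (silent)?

0

Codon 2: CAG (Gln) → AAG (Lys) — missense.
Codon 3: GGU (Gly) → UGU (Cys) — missense.
Codon 6: UGG (Trp) → AGG (Arg) — missense.
Codon 8: UCA (Ser) → CCA (Pro) — missense.
Codon 9: CCA (Pro) → CGA (Arg) — missense.
Synonymous: 0 of 5.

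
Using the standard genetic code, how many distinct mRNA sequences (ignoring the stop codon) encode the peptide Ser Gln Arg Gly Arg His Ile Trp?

10368

Ser: 6 codons.
Gln: 2 codons.
Arg: 6 codons.
Gly: 4 codons.
Arg: 6 codons.
His: 2 codons.
Ile: 3 codons.
Trp: 1 codon.
6 × 2 × 6 × 4 × 6 × 2 × 3 × 1 = 10368.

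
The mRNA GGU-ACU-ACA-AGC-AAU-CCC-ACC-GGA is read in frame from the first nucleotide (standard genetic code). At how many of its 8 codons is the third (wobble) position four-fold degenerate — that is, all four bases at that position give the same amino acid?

Codon 1 GGU (Gly): third position 4-fold.
Codon 2 ACU (Thr): third position 4-fold.
Codon 3 ACA (Thr): third position 4-fold.
Codon 4 AGC (Ser): third position 2-fold.
Codon 5 AAU (Asn): third position 2-fold.
Codon 6 CCC (Pro): third position 4-fold.
Codon 7 ACC (Thr): third position 4-fold.
Codon 8 GGA (Gly): third position 4-fold.
Four-fold degenerate third positions: 6.

6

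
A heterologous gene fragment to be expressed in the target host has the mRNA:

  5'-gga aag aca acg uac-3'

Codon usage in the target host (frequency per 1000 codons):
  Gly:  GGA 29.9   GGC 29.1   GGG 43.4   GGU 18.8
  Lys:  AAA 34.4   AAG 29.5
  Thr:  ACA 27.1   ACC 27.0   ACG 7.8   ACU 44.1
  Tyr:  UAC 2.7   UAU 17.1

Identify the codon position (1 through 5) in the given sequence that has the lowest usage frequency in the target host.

Codon 1 GGA (Gly): 29.9 per 1000.
Codon 2 AAG (Lys): 29.5 per 1000.
Codon 3 ACA (Thr): 27.1 per 1000.
Codon 4 ACG (Thr): 7.8 per 1000.
Codon 5 UAC (Tyr): 2.7 per 1000.
Lowest frequency is 2.7 at codon 5.

5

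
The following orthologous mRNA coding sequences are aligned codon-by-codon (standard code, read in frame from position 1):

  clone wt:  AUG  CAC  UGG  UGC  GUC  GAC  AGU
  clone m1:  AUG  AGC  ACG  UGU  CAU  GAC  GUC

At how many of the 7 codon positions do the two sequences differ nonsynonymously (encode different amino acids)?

4

Codon 1: AUG Met / AUG Met — identical.
Codon 2: CAC His / AGC Ser — nonsynonymous.
Codon 3: UGG Trp / ACG Thr — nonsynonymous.
Codon 4: UGC Cys / UGU Cys — synonymous.
Codon 5: GUC Val / CAU His — nonsynonymous.
Codon 6: GAC Asp / GAC Asp — identical.
Codon 7: AGU Ser / GUC Val — nonsynonymous.
Nonsynonymous differences: 4.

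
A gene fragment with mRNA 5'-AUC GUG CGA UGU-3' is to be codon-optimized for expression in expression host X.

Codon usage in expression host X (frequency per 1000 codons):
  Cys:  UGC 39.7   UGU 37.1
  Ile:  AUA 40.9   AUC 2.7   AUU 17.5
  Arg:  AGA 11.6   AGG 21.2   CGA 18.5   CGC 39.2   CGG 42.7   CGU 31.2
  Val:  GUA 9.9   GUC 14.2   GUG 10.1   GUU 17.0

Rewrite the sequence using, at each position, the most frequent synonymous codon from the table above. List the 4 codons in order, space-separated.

Codon 1 (Ile): best is AUA at 40.9.
Codon 2 (Val): best is GUU at 17.0.
Codon 3 (Arg): best is CGG at 42.7.
Codon 4 (Cys): best is UGC at 39.7.

AUA GUU CGG UGC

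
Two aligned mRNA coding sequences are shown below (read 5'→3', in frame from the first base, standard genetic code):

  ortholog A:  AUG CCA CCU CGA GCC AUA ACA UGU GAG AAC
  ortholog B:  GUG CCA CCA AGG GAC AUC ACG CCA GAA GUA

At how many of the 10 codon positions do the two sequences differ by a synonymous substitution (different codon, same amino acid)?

Codon 1: AUG Met / GUG Val — nonsynonymous.
Codon 2: CCA Pro / CCA Pro — identical.
Codon 3: CCU Pro / CCA Pro — synonymous.
Codon 4: CGA Arg / AGG Arg — synonymous.
Codon 5: GCC Ala / GAC Asp — nonsynonymous.
Codon 6: AUA Ile / AUC Ile — synonymous.
Codon 7: ACA Thr / ACG Thr — synonymous.
Codon 8: UGU Cys / CCA Pro — nonsynonymous.
Codon 9: GAG Glu / GAA Glu — synonymous.
Codon 10: AAC Asn / GUA Val — nonsynonymous.
Synonymous differences: 5.

5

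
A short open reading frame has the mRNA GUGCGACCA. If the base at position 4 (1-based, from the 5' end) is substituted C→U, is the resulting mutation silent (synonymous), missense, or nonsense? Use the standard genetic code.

Position 4 falls in codon 2: CGA → Arg.
After the substitution the codon is UGA → Stop.
The new codon is a stop codon, so this is a nonsense mutation.

nonsense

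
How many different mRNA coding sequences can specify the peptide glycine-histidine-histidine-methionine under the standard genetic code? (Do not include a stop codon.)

Gly: 4 codons.
His: 2 codons.
His: 2 codons.
Met: 1 codon.
4 × 2 × 2 × 1 = 16.

16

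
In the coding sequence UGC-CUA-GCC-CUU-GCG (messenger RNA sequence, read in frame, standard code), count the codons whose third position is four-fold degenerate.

4

Codon 1 UGC (Cys): third position 2-fold.
Codon 2 CUA (Leu): third position 4-fold.
Codon 3 GCC (Ala): third position 4-fold.
Codon 4 CUU (Leu): third position 4-fold.
Codon 5 GCG (Ala): third position 4-fold.
Four-fold degenerate third positions: 4.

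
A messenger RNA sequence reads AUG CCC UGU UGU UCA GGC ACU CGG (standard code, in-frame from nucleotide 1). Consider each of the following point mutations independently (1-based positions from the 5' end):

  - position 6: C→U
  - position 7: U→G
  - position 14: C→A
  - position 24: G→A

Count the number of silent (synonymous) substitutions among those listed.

Codon 2: CCC (Pro) → CCU (Pro) — synonymous.
Codon 3: UGU (Cys) → GGU (Gly) — missense.
Codon 5: UCA (Ser) → UAA (Stop) — nonsense.
Codon 8: CGG (Arg) → CGA (Arg) — synonymous.
Synonymous: 2 of 4.

2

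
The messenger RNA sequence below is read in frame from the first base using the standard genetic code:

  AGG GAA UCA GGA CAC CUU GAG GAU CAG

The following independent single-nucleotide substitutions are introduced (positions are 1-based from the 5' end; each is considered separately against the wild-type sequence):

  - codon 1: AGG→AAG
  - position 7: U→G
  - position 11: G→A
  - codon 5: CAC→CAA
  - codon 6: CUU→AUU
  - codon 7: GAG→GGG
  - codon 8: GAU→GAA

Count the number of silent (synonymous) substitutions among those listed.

0

Codon 1: AGG (Arg) → AAG (Lys) — missense.
Codon 3: UCA (Ser) → GCA (Ala) — missense.
Codon 4: GGA (Gly) → GAA (Glu) — missense.
Codon 5: CAC (His) → CAA (Gln) — missense.
Codon 6: CUU (Leu) → AUU (Ile) — missense.
Codon 7: GAG (Glu) → GGG (Gly) — missense.
Codon 8: GAU (Asp) → GAA (Glu) — missense.
Synonymous: 0 of 7.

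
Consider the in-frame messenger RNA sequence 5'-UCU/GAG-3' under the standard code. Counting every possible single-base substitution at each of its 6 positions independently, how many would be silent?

4

Codon 1 (UCU, Ser): 3 synonymous substitutions.
Codon 2 (GAG, Glu): 1 synonymous substitution.
Total: 3 + 1 = 4.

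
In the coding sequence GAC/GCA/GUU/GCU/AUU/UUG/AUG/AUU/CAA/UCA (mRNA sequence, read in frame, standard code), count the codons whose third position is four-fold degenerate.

4

Codon 1 GAC (Asp): third position 2-fold.
Codon 2 GCA (Ala): third position 4-fold.
Codon 3 GUU (Val): third position 4-fold.
Codon 4 GCU (Ala): third position 4-fold.
Codon 5 AUU (Ile): third position 3-fold.
Codon 6 UUG (Leu): third position 2-fold.
Codon 7 AUG (Met): third position 1-fold.
Codon 8 AUU (Ile): third position 3-fold.
Codon 9 CAA (Gln): third position 2-fold.
Codon 10 UCA (Ser): third position 4-fold.
Four-fold degenerate third positions: 4.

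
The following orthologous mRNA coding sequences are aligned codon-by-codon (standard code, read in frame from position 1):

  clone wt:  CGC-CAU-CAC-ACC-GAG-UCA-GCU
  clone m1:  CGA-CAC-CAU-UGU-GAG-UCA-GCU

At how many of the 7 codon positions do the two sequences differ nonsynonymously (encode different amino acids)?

Codon 1: CGC Arg / CGA Arg — synonymous.
Codon 2: CAU His / CAC His — synonymous.
Codon 3: CAC His / CAU His — synonymous.
Codon 4: ACC Thr / UGU Cys — nonsynonymous.
Codon 5: GAG Glu / GAG Glu — identical.
Codon 6: UCA Ser / UCA Ser — identical.
Codon 7: GCU Ala / GCU Ala — identical.
Nonsynonymous differences: 1.

1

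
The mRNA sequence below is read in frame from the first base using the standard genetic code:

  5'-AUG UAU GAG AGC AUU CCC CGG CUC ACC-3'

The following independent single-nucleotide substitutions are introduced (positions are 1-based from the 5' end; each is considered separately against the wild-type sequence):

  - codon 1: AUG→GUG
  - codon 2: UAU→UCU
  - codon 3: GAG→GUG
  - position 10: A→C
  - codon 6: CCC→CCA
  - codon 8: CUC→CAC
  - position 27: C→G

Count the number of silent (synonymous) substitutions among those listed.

2

Codon 1: AUG (Met) → GUG (Val) — missense.
Codon 2: UAU (Tyr) → UCU (Ser) — missense.
Codon 3: GAG (Glu) → GUG (Val) — missense.
Codon 4: AGC (Ser) → CGC (Arg) — missense.
Codon 6: CCC (Pro) → CCA (Pro) — synonymous.
Codon 8: CUC (Leu) → CAC (His) — missense.
Codon 9: ACC (Thr) → ACG (Thr) — synonymous.
Synonymous: 2 of 7.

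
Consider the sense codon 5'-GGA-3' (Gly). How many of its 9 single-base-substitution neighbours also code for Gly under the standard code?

3

Position 1: none → 0 synonymous.
Position 2: none → 0 synonymous.
Position 3: GGU, GGC, GGG → 3 synonymous.
Total: 0 + 0 + 3 = 3.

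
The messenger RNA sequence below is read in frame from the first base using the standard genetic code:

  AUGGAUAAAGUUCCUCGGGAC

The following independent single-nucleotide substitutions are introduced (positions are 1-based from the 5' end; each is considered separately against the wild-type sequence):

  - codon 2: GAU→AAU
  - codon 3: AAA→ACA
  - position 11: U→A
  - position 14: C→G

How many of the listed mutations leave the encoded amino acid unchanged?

0

Codon 2: GAU (Asp) → AAU (Asn) — missense.
Codon 3: AAA (Lys) → ACA (Thr) — missense.
Codon 4: GUU (Val) → GAU (Asp) — missense.
Codon 5: CCU (Pro) → CGU (Arg) — missense.
Synonymous: 0 of 4.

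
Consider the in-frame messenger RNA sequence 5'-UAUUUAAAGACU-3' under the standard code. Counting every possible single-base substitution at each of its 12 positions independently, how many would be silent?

Codon 1 (UAU, Tyr): 1 synonymous substitution.
Codon 2 (UUA, Leu): 2 synonymous substitutions.
Codon 3 (AAG, Lys): 1 synonymous substitution.
Codon 4 (ACU, Thr): 3 synonymous substitutions.
Total: 1 + 2 + 1 + 3 = 7.

7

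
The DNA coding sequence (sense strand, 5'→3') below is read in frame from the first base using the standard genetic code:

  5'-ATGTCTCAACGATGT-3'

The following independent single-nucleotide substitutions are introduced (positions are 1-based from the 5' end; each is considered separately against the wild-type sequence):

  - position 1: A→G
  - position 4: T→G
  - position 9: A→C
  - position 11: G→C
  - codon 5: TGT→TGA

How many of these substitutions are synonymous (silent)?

Codon 1: ATG (Met) → GTG (Val) — missense.
Codon 2: TCT (Ser) → GCT (Ala) — missense.
Codon 3: CAA (Gln) → CAC (His) — missense.
Codon 4: CGA (Arg) → CCA (Pro) — missense.
Codon 5: TGT (Cys) → TGA (Stop) — nonsense.
Synonymous: 0 of 5.

0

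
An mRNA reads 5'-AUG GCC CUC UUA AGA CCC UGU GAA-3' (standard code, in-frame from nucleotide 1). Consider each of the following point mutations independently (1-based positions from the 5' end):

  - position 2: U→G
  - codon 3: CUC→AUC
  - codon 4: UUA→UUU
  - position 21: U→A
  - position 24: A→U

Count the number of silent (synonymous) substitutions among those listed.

0

Codon 1: AUG (Met) → AGG (Arg) — missense.
Codon 3: CUC (Leu) → AUC (Ile) — missense.
Codon 4: UUA (Leu) → UUU (Phe) — missense.
Codon 7: UGU (Cys) → UGA (Stop) — nonsense.
Codon 8: GAA (Glu) → GAU (Asp) — missense.
Synonymous: 0 of 5.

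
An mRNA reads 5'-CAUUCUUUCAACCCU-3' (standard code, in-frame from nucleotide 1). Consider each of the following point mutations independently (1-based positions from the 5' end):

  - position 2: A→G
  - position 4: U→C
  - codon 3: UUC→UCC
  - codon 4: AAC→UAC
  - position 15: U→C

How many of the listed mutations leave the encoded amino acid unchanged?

1

Codon 1: CAU (His) → CGU (Arg) — missense.
Codon 2: UCU (Ser) → CCU (Pro) — missense.
Codon 3: UUC (Phe) → UCC (Ser) — missense.
Codon 4: AAC (Asn) → UAC (Tyr) — missense.
Codon 5: CCU (Pro) → CCC (Pro) — synonymous.
Synonymous: 1 of 5.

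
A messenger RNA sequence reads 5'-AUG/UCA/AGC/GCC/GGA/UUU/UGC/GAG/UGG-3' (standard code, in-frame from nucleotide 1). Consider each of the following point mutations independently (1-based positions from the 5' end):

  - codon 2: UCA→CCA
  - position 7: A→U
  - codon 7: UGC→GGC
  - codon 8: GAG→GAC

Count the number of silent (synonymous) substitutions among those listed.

0

Codon 2: UCA (Ser) → CCA (Pro) — missense.
Codon 3: AGC (Ser) → UGC (Cys) — missense.
Codon 7: UGC (Cys) → GGC (Gly) — missense.
Codon 8: GAG (Glu) → GAC (Asp) — missense.
Synonymous: 0 of 4.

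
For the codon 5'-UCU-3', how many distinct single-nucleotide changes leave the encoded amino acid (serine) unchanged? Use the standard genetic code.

Position 1: none → 0 synonymous.
Position 2: none → 0 synonymous.
Position 3: UCC, UCA, UCG → 3 synonymous.
Total: 0 + 0 + 3 = 3.

3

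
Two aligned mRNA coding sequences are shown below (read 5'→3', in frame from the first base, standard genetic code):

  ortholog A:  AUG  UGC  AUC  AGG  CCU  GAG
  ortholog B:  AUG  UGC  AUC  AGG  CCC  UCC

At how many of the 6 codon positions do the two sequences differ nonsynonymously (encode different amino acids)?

1

Codon 1: AUG Met / AUG Met — identical.
Codon 2: UGC Cys / UGC Cys — identical.
Codon 3: AUC Ile / AUC Ile — identical.
Codon 4: AGG Arg / AGG Arg — identical.
Codon 5: CCU Pro / CCC Pro — synonymous.
Codon 6: GAG Glu / UCC Ser — nonsynonymous.
Nonsynonymous differences: 1.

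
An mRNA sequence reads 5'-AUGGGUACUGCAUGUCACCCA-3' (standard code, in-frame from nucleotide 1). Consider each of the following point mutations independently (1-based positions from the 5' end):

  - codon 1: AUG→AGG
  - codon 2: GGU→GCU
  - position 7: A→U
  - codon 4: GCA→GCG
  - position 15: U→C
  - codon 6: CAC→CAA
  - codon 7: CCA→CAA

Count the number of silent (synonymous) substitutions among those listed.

2

Codon 1: AUG (Met) → AGG (Arg) — missense.
Codon 2: GGU (Gly) → GCU (Ala) — missense.
Codon 3: ACU (Thr) → UCU (Ser) — missense.
Codon 4: GCA (Ala) → GCG (Ala) — synonymous.
Codon 5: UGU (Cys) → UGC (Cys) — synonymous.
Codon 6: CAC (His) → CAA (Gln) — missense.
Codon 7: CCA (Pro) → CAA (Gln) — missense.
Synonymous: 2 of 7.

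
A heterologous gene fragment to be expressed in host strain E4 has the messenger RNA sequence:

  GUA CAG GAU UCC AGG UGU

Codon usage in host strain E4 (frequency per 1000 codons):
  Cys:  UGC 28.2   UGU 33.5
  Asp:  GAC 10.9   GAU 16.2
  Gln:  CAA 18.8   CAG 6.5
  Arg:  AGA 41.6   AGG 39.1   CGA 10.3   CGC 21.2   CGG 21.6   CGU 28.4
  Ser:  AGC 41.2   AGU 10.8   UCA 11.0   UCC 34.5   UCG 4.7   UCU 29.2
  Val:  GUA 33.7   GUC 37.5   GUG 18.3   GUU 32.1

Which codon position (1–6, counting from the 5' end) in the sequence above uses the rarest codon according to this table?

Codon 1 GUA (Val): 33.7 per 1000.
Codon 2 CAG (Gln): 6.5 per 1000.
Codon 3 GAU (Asp): 16.2 per 1000.
Codon 4 UCC (Ser): 34.5 per 1000.
Codon 5 AGG (Arg): 39.1 per 1000.
Codon 6 UGU (Cys): 33.5 per 1000.
Lowest frequency is 6.5 at codon 2.

2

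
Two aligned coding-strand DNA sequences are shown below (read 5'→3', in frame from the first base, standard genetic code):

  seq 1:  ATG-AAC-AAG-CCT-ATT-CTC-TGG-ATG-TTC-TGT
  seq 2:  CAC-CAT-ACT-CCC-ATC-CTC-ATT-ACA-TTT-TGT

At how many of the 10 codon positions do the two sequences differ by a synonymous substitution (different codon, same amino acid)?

3

Codon 1: ATG Met / CAC His — nonsynonymous.
Codon 2: AAC Asn / CAT His — nonsynonymous.
Codon 3: AAG Lys / ACT Thr — nonsynonymous.
Codon 4: CCT Pro / CCC Pro — synonymous.
Codon 5: ATT Ile / ATC Ile — synonymous.
Codon 6: CTC Leu / CTC Leu — identical.
Codon 7: TGG Trp / ATT Ile — nonsynonymous.
Codon 8: ATG Met / ACA Thr — nonsynonymous.
Codon 9: TTC Phe / TTT Phe — synonymous.
Codon 10: TGT Cys / TGT Cys — identical.
Synonymous differences: 3.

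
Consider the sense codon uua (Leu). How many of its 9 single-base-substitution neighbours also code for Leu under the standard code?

Position 1: CUA → 1 synonymous.
Position 2: none → 0 synonymous.
Position 3: UUG → 1 synonymous.
Total: 1 + 0 + 1 = 2.

2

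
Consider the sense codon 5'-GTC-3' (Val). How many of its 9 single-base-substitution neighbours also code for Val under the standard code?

3

Position 1: none → 0 synonymous.
Position 2: none → 0 synonymous.
Position 3: GTT, GTA, GTG → 3 synonymous.
Total: 0 + 0 + 3 = 3.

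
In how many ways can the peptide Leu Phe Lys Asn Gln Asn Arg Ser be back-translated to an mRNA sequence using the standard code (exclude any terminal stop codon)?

6912

Leu: 6 codons.
Phe: 2 codons.
Lys: 2 codons.
Asn: 2 codons.
Gln: 2 codons.
Asn: 2 codons.
Arg: 6 codons.
Ser: 6 codons.
6 × 2 × 2 × 2 × 2 × 2 × 6 × 6 = 6912.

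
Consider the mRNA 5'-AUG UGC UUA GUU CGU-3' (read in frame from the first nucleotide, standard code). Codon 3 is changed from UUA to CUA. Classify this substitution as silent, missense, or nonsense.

silent

Position 7 falls in codon 3: UUA → Leu.
After the substitution the codon is CUA → Leu.
Both encode Leu, so the change is synonymous.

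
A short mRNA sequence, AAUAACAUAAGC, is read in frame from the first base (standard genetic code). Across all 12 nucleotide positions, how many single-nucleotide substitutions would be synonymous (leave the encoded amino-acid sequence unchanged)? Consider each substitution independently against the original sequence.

5

Codon 1 (AAU, Asn): 1 synonymous substitution.
Codon 2 (AAC, Asn): 1 synonymous substitution.
Codon 3 (AUA, Ile): 2 synonymous substitutions.
Codon 4 (AGC, Ser): 1 synonymous substitution.
Total: 1 + 1 + 2 + 1 = 5.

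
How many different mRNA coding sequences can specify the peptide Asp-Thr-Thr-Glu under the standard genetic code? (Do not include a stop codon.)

64

Asp: 2 codons.
Thr: 4 codons.
Thr: 4 codons.
Glu: 2 codons.
2 × 4 × 4 × 2 = 64.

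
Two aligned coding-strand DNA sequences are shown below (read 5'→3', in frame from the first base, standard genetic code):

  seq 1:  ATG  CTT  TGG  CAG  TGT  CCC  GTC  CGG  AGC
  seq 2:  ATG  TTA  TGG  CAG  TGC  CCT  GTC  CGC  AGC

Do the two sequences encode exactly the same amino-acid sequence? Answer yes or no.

Codon 1: ATG Met / ATG Met — identical.
Codon 2: CTT Leu / TTA Leu — synonymous.
Codon 3: TGG Trp / TGG Trp — identical.
Codon 4: CAG Gln / CAG Gln — identical.
Codon 5: TGT Cys / TGC Cys — synonymous.
Codon 6: CCC Pro / CCT Pro — synonymous.
Codon 7: GTC Val / GTC Val — identical.
Codon 8: CGG Arg / CGC Arg — synonymous.
Codon 9: AGC Ser / AGC Ser — identical.
Nonsynonymous differences: 0 → same protein.

yes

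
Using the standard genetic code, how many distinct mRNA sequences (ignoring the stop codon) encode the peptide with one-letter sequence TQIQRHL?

3456

Thr: 4 codons.
Gln: 2 codons.
Ile: 3 codons.
Gln: 2 codons.
Arg: 6 codons.
His: 2 codons.
Leu: 6 codons.
4 × 2 × 3 × 2 × 6 × 2 × 6 = 3456.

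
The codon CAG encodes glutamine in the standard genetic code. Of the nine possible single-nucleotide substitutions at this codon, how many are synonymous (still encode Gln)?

1

Position 1: none → 0 synonymous.
Position 2: none → 0 synonymous.
Position 3: CAA → 1 synonymous.
Total: 0 + 0 + 1 = 1.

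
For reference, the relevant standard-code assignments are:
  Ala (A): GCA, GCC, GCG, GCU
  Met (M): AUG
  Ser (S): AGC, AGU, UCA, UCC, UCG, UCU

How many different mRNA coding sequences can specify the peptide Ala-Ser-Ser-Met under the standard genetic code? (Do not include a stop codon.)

Ala: 4 codons.
Ser: 6 codons.
Ser: 6 codons.
Met: 1 codon.
4 × 6 × 6 × 1 = 144.

144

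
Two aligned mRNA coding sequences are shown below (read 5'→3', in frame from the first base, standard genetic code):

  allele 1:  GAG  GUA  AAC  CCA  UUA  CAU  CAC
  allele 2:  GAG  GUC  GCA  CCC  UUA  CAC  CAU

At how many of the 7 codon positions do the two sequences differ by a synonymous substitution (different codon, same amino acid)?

4

Codon 1: GAG Glu / GAG Glu — identical.
Codon 2: GUA Val / GUC Val — synonymous.
Codon 3: AAC Asn / GCA Ala — nonsynonymous.
Codon 4: CCA Pro / CCC Pro — synonymous.
Codon 5: UUA Leu / UUA Leu — identical.
Codon 6: CAU His / CAC His — synonymous.
Codon 7: CAC His / CAU His — synonymous.
Synonymous differences: 4.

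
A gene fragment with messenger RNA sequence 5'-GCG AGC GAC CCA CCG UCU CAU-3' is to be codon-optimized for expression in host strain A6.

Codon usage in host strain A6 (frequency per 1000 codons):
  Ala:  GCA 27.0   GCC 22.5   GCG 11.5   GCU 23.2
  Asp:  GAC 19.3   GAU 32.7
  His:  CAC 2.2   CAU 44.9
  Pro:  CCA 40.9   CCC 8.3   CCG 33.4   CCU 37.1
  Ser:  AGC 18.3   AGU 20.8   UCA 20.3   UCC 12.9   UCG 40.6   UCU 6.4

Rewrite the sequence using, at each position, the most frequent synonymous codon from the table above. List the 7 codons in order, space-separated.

Codon 1 (Ala): best is GCA at 27.0.
Codon 2 (Ser): best is UCG at 40.6.
Codon 3 (Asp): best is GAU at 32.7.
Codon 4 (Pro): best is CCA at 40.9.
Codon 5 (Pro): best is CCA at 40.9.
Codon 6 (Ser): best is UCG at 40.6.
Codon 7 (His): best is CAU at 44.9.

GCA UCG GAU CCA CCA UCG CAU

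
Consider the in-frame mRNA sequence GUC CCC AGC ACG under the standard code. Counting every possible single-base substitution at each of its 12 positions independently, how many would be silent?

Codon 1 (GUC, Val): 3 synonymous substitutions.
Codon 2 (CCC, Pro): 3 synonymous substitutions.
Codon 3 (AGC, Ser): 1 synonymous substitution.
Codon 4 (ACG, Thr): 3 synonymous substitutions.
Total: 3 + 3 + 1 + 3 = 10.

10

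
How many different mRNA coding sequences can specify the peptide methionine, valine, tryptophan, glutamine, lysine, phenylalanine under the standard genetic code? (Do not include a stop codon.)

32

Met: 1 codon.
Val: 4 codons.
Trp: 1 codon.
Gln: 2 codons.
Lys: 2 codons.
Phe: 2 codons.
1 × 4 × 1 × 2 × 2 × 2 = 32.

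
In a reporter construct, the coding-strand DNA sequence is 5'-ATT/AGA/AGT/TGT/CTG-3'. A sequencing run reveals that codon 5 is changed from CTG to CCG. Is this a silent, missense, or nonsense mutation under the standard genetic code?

missense

Position 14 falls in codon 5: CTG → Leu.
After the substitution the codon is CCG → Pro.
Leu ≠ Pro, so this is a missense mutation.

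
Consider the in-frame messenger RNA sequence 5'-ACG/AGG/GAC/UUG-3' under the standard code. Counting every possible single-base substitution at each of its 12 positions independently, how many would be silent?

8

Codon 1 (ACG, Thr): 3 synonymous substitutions.
Codon 2 (AGG, Arg): 2 synonymous substitutions.
Codon 3 (GAC, Asp): 1 synonymous substitution.
Codon 4 (UUG, Leu): 2 synonymous substitutions.
Total: 3 + 2 + 1 + 2 = 8.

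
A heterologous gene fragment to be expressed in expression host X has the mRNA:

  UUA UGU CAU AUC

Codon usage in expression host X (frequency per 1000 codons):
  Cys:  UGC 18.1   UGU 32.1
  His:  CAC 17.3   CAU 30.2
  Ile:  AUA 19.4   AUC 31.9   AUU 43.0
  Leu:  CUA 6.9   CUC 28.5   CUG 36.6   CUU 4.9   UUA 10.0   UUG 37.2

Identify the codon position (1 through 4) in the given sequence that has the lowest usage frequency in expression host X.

1

Codon 1 UUA (Leu): 10.0 per 1000.
Codon 2 UGU (Cys): 32.1 per 1000.
Codon 3 CAU (His): 30.2 per 1000.
Codon 4 AUC (Ile): 31.9 per 1000.
Lowest frequency is 10.0 at codon 1.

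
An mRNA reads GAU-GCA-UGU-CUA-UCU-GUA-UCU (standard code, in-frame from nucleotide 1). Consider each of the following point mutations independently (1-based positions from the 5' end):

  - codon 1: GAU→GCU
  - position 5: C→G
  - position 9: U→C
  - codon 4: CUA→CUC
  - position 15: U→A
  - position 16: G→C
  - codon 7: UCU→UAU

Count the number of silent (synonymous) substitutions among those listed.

Codon 1: GAU (Asp) → GCU (Ala) — missense.
Codon 2: GCA (Ala) → GGA (Gly) — missense.
Codon 3: UGU (Cys) → UGC (Cys) — synonymous.
Codon 4: CUA (Leu) → CUC (Leu) — synonymous.
Codon 5: UCU (Ser) → UCA (Ser) — synonymous.
Codon 6: GUA (Val) → CUA (Leu) — missense.
Codon 7: UCU (Ser) → UAU (Tyr) — missense.
Synonymous: 3 of 7.

3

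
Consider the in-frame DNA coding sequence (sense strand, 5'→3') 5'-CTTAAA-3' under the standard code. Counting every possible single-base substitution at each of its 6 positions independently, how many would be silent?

Codon 1 (CTT, Leu): 3 synonymous substitutions.
Codon 2 (AAA, Lys): 1 synonymous substitution.
Total: 3 + 1 = 4.

4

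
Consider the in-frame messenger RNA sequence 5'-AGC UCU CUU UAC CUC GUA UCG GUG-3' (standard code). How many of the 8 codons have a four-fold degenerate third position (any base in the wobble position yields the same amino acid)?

6

Codon 1 AGC (Ser): third position 2-fold.
Codon 2 UCU (Ser): third position 4-fold.
Codon 3 CUU (Leu): third position 4-fold.
Codon 4 UAC (Tyr): third position 2-fold.
Codon 5 CUC (Leu): third position 4-fold.
Codon 6 GUA (Val): third position 4-fold.
Codon 7 UCG (Ser): third position 4-fold.
Codon 8 GUG (Val): third position 4-fold.
Four-fold degenerate third positions: 6.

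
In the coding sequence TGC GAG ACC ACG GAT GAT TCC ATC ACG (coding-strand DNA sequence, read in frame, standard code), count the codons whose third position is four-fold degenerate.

4

Codon 1 TGC (Cys): third position 2-fold.
Codon 2 GAG (Glu): third position 2-fold.
Codon 3 ACC (Thr): third position 4-fold.
Codon 4 ACG (Thr): third position 4-fold.
Codon 5 GAT (Asp): third position 2-fold.
Codon 6 GAT (Asp): third position 2-fold.
Codon 7 TCC (Ser): third position 4-fold.
Codon 8 ATC (Ile): third position 3-fold.
Codon 9 ACG (Thr): third position 4-fold.
Four-fold degenerate third positions: 4.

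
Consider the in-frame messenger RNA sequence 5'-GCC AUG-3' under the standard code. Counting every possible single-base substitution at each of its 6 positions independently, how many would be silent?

3

Codon 1 (GCC, Ala): 3 synonymous substitutions.
Codon 2 (AUG, Met): 0 synonymous substitutions.
Total: 3 + 0 = 3.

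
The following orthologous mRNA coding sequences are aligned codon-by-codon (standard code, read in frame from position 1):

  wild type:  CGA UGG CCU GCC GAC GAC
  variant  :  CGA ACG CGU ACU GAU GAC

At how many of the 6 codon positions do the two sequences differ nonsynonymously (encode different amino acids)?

Codon 1: CGA Arg / CGA Arg — identical.
Codon 2: UGG Trp / ACG Thr — nonsynonymous.
Codon 3: CCU Pro / CGU Arg — nonsynonymous.
Codon 4: GCC Ala / ACU Thr — nonsynonymous.
Codon 5: GAC Asp / GAU Asp — synonymous.
Codon 6: GAC Asp / GAC Asp — identical.
Nonsynonymous differences: 3.

3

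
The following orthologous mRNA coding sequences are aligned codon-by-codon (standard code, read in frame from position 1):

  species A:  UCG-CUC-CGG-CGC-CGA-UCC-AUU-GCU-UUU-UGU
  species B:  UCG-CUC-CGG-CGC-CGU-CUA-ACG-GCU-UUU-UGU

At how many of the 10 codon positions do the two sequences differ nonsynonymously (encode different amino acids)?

2

Codon 1: UCG Ser / UCG Ser — identical.
Codon 2: CUC Leu / CUC Leu — identical.
Codon 3: CGG Arg / CGG Arg — identical.
Codon 4: CGC Arg / CGC Arg — identical.
Codon 5: CGA Arg / CGU Arg — synonymous.
Codon 6: UCC Ser / CUA Leu — nonsynonymous.
Codon 7: AUU Ile / ACG Thr — nonsynonymous.
Codon 8: GCU Ala / GCU Ala — identical.
Codon 9: UUU Phe / UUU Phe — identical.
Codon 10: UGU Cys / UGU Cys — identical.
Nonsynonymous differences: 2.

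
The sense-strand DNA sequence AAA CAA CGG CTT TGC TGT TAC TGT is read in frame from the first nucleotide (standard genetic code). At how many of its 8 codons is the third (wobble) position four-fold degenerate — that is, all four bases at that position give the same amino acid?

2

Codon 1 AAA (Lys): third position 2-fold.
Codon 2 CAA (Gln): third position 2-fold.
Codon 3 CGG (Arg): third position 4-fold.
Codon 4 CTT (Leu): third position 4-fold.
Codon 5 TGC (Cys): third position 2-fold.
Codon 6 TGT (Cys): third position 2-fold.
Codon 7 TAC (Tyr): third position 2-fold.
Codon 8 TGT (Cys): third position 2-fold.
Four-fold degenerate third positions: 2.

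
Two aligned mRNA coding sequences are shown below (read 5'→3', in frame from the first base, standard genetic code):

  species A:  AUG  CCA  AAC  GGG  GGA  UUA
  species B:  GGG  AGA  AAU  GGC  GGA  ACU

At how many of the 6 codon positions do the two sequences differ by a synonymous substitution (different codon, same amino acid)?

2

Codon 1: AUG Met / GGG Gly — nonsynonymous.
Codon 2: CCA Pro / AGA Arg — nonsynonymous.
Codon 3: AAC Asn / AAU Asn — synonymous.
Codon 4: GGG Gly / GGC Gly — synonymous.
Codon 5: GGA Gly / GGA Gly — identical.
Codon 6: UUA Leu / ACU Thr — nonsynonymous.
Synonymous differences: 2.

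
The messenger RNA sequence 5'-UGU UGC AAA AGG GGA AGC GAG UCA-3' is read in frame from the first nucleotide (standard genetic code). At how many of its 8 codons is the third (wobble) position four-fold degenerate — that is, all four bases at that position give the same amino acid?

Codon 1 UGU (Cys): third position 2-fold.
Codon 2 UGC (Cys): third position 2-fold.
Codon 3 AAA (Lys): third position 2-fold.
Codon 4 AGG (Arg): third position 2-fold.
Codon 5 GGA (Gly): third position 4-fold.
Codon 6 AGC (Ser): third position 2-fold.
Codon 7 GAG (Glu): third position 2-fold.
Codon 8 UCA (Ser): third position 4-fold.
Four-fold degenerate third positions: 2.

2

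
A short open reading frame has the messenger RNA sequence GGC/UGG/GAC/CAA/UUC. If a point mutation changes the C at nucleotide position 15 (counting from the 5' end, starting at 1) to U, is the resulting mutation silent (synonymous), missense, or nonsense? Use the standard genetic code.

silent

Position 15 falls in codon 5: UUC → Phe.
After the substitution the codon is UUU → Phe.
Both encode Phe, so the change is synonymous.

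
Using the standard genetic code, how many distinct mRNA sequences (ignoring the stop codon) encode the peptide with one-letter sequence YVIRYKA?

2304

Tyr: 2 codons.
Val: 4 codons.
Ile: 3 codons.
Arg: 6 codons.
Tyr: 2 codons.
Lys: 2 codons.
Ala: 4 codons.
2 × 4 × 3 × 6 × 2 × 2 × 4 = 2304.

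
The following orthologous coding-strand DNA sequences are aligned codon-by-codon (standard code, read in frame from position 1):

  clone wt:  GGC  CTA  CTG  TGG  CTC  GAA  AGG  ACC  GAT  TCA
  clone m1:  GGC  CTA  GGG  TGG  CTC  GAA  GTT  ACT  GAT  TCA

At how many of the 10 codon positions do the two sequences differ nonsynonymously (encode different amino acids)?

2

Codon 1: GGC Gly / GGC Gly — identical.
Codon 2: CTA Leu / CTA Leu — identical.
Codon 3: CTG Leu / GGG Gly — nonsynonymous.
Codon 4: TGG Trp / TGG Trp — identical.
Codon 5: CTC Leu / CTC Leu — identical.
Codon 6: GAA Glu / GAA Glu — identical.
Codon 7: AGG Arg / GTT Val — nonsynonymous.
Codon 8: ACC Thr / ACT Thr — synonymous.
Codon 9: GAT Asp / GAT Asp — identical.
Codon 10: TCA Ser / TCA Ser — identical.
Nonsynonymous differences: 2.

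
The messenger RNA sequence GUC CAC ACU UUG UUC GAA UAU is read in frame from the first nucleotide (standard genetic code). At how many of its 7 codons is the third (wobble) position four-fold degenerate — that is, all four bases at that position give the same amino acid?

2

Codon 1 GUC (Val): third position 4-fold.
Codon 2 CAC (His): third position 2-fold.
Codon 3 ACU (Thr): third position 4-fold.
Codon 4 UUG (Leu): third position 2-fold.
Codon 5 UUC (Phe): third position 2-fold.
Codon 6 GAA (Glu): third position 2-fold.
Codon 7 UAU (Tyr): third position 2-fold.
Four-fold degenerate third positions: 2.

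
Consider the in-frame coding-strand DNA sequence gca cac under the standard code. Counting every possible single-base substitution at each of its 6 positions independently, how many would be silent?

4

Codon 1 (GCA, Ala): 3 synonymous substitutions.
Codon 2 (CAC, His): 1 synonymous substitution.
Total: 3 + 1 = 4.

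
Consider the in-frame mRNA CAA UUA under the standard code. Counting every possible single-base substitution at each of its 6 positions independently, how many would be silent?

3

Codon 1 (CAA, Gln): 1 synonymous substitution.
Codon 2 (UUA, Leu): 2 synonymous substitutions.
Total: 1 + 2 = 3.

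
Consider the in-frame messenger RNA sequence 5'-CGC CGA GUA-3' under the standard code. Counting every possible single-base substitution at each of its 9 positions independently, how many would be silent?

10

Codon 1 (CGC, Arg): 3 synonymous substitutions.
Codon 2 (CGA, Arg): 4 synonymous substitutions.
Codon 3 (GUA, Val): 3 synonymous substitutions.
Total: 3 + 4 + 3 = 10.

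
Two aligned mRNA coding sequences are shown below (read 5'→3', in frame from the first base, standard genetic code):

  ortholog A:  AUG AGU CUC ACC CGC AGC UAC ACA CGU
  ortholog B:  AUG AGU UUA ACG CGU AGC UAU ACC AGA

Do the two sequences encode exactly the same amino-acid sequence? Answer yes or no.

yes

Codon 1: AUG Met / AUG Met — identical.
Codon 2: AGU Ser / AGU Ser — identical.
Codon 3: CUC Leu / UUA Leu — synonymous.
Codon 4: ACC Thr / ACG Thr — synonymous.
Codon 5: CGC Arg / CGU Arg — synonymous.
Codon 6: AGC Ser / AGC Ser — identical.
Codon 7: UAC Tyr / UAU Tyr — synonymous.
Codon 8: ACA Thr / ACC Thr — synonymous.
Codon 9: CGU Arg / AGA Arg — synonymous.
Nonsynonymous differences: 0 → same protein.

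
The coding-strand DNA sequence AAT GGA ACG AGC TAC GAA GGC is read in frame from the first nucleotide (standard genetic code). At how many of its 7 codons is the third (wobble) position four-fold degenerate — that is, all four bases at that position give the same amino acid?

Codon 1 AAT (Asn): third position 2-fold.
Codon 2 GGA (Gly): third position 4-fold.
Codon 3 ACG (Thr): third position 4-fold.
Codon 4 AGC (Ser): third position 2-fold.
Codon 5 TAC (Tyr): third position 2-fold.
Codon 6 GAA (Glu): third position 2-fold.
Codon 7 GGC (Gly): third position 4-fold.
Four-fold degenerate third positions: 3.

3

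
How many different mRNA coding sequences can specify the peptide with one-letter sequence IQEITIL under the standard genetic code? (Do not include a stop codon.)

Ile: 3 codons.
Gln: 2 codons.
Glu: 2 codons.
Ile: 3 codons.
Thr: 4 codons.
Ile: 3 codons.
Leu: 6 codons.
3 × 2 × 2 × 3 × 4 × 3 × 6 = 2592.

2592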